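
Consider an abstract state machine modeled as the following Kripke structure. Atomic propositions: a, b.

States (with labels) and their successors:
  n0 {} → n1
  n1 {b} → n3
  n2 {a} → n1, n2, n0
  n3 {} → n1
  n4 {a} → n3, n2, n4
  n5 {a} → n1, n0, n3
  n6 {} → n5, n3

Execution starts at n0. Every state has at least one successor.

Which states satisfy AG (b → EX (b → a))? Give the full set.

States satisfying b → EX (b → a): {n0, n1, n2, n3, n4, n5, n6}.
States satisfying AG (b → EX (b → a)): {n0, n1, n2, n3, n4, n5, n6}.

{n0, n1, n2, n3, n4, n5, n6}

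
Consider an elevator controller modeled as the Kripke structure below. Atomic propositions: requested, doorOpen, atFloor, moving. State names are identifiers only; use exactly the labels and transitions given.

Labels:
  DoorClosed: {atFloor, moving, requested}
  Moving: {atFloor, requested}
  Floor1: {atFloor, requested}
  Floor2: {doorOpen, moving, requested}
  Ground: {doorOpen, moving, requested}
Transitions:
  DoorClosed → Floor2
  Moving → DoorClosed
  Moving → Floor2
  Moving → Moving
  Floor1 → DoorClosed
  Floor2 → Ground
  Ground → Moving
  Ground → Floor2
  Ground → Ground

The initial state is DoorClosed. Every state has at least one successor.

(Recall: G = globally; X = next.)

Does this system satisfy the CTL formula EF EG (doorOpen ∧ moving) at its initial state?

States satisfying EG (doorOpen ∧ moving): {Floor2, Ground}.
States satisfying EF EG (doorOpen ∧ moving): {DoorClosed, Moving, Floor1, Floor2, Ground}.
Some path from DoorClosed reaches a state where EG (doorOpen ∧ moving) holds.
DoorClosed ∈ Sat(EF EG (doorOpen ∧ moving)).

Yes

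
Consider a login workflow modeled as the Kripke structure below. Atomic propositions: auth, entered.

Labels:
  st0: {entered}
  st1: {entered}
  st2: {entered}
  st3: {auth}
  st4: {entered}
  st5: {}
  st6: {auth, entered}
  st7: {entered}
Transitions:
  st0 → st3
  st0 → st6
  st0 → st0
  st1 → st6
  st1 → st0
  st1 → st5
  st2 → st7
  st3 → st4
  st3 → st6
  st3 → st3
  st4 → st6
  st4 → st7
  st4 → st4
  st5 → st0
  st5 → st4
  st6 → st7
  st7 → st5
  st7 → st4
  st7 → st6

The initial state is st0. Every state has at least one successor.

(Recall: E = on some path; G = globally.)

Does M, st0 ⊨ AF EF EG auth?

States satisfying EF EG auth: {st0, st1, st2, st3, st4, st5, st6, st7}.
States satisfying AF EF EG auth: {st0, st1, st2, st3, st4, st5, st6, st7}.
st0 ∈ Sat(AF EF EG auth).

Satisfied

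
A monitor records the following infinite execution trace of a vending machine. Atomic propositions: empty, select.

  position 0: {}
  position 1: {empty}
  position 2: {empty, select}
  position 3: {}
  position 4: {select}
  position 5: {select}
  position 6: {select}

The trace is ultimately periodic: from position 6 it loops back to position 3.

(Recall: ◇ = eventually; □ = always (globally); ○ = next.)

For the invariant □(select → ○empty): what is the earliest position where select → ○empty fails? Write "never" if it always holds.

Check select → ○empty at each position in order: 0 ✓, 1 ✓.
At position 2 the labels are {empty, select} and the next position 3 has {}, so select → ○empty is false there. This is the first violation.

2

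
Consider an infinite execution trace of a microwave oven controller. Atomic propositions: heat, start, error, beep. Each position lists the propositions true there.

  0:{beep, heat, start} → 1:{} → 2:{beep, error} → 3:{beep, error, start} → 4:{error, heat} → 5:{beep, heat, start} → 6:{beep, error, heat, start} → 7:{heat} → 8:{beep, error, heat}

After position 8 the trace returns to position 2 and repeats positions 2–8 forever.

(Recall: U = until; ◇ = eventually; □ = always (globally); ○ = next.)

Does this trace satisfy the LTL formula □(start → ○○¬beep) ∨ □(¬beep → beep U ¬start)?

Satisfied

start → ○○¬beep must hold at every position from 0 onward. It fails at position 0, so □(start → ○○¬beep) is false.
Positions where start holds: 0, 3, 5, 6.
Check ○○¬beep at each: 0→fails, 3→fails, 5→ok, 6→fails.
¬beep → beep U ¬start holds at every position 0..8, and those are all positions ever visited, so □(¬beep → beep U ¬start) holds.
Positions where ¬beep holds: 1, 4, 7.
Check beep U ¬start at each: 1→ok, 4→ok, 7→ok.
At position 0: □(start → ○○¬beep) is false; □(¬beep → beep U ¬start) is true; so □(start → ○○¬beep) ∨ □(¬beep → beep U ¬start) is true.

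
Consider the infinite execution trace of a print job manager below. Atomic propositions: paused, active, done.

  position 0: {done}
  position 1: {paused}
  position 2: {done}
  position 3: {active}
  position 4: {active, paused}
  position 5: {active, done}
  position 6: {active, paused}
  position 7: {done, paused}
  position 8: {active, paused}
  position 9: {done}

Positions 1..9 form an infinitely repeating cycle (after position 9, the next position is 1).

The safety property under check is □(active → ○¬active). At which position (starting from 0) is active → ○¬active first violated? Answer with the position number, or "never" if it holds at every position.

3

Check active → ○¬active at each position in order: 0 ✓, 1 ✓, 2 ✓.
At position 3 the labels are {active} and the next position 4 has {active, paused}, so active → ○¬active is false there. This is the first violation.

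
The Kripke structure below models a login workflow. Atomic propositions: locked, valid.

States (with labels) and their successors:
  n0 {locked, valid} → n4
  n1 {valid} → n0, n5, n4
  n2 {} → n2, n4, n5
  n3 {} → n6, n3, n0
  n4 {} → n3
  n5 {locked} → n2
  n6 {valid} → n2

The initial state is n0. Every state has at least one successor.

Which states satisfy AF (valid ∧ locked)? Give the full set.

{n0}

States satisfying valid ∧ locked: {n0}.
States satisfying AF (valid ∧ locked): {n0}.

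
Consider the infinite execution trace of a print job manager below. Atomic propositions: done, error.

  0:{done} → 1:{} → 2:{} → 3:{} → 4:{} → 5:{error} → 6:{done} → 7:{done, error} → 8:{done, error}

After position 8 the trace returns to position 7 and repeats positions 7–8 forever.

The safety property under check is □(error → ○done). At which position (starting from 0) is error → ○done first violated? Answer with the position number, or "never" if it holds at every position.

never

error → ○done holds at every position 0..8, and those are all the positions the trace ever visits, so the invariant □(error → ○done) is never violated.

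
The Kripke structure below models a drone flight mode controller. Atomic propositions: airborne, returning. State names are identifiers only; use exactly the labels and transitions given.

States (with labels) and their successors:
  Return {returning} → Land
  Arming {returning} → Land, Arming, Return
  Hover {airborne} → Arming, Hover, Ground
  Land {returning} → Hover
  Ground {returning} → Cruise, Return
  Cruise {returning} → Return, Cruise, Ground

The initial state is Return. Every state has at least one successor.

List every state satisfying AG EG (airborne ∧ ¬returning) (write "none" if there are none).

none

States satisfying EG (airborne ∧ ¬returning): {Hover}.
States satisfying AG EG (airborne ∧ ¬returning): ∅.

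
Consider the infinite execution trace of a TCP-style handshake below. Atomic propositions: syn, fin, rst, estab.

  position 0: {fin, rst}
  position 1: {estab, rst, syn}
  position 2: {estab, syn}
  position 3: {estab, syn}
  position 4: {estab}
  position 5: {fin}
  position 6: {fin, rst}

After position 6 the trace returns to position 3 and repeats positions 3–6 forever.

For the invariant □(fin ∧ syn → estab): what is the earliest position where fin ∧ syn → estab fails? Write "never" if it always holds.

fin ∧ syn → estab holds at every position 0..6, and those are all the positions the trace ever visits, so the invariant □(fin ∧ syn → estab) is never violated.

never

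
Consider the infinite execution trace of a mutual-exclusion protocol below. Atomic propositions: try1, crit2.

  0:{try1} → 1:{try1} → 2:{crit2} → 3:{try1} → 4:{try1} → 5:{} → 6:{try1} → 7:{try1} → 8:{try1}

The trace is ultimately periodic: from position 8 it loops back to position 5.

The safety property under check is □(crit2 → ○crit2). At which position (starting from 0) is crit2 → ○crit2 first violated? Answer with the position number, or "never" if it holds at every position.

2

Check crit2 → ○crit2 at each position in order: 0 ✓, 1 ✓.
At position 2 the labels are {crit2} and the next position 3 has {try1}, so crit2 → ○crit2 is false there. This is the first violation.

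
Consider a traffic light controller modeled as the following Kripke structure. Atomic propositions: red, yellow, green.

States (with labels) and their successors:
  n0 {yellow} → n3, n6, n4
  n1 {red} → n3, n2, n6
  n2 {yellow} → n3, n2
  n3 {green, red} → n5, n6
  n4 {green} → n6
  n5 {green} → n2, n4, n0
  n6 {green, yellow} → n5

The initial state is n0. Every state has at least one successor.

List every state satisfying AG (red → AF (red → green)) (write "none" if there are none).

States satisfying red → AF (red → green): {n0, n1, n2, n3, n4, n5, n6}.
States satisfying AG (red → AF (red → green)): {n0, n1, n2, n3, n4, n5, n6}.

{n0, n1, n2, n3, n4, n5, n6}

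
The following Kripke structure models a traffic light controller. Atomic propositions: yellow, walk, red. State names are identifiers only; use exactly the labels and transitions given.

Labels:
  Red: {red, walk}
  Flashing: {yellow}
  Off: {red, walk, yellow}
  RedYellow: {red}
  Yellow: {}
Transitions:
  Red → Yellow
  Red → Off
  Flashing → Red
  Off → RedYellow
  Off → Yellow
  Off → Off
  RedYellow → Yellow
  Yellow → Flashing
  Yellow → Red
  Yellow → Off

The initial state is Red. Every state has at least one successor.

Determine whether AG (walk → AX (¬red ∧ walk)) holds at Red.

States satisfying walk → AX (¬red ∧ walk): {Flashing, RedYellow, Yellow}.
States satisfying AG (walk → AX (¬red ∧ walk)): ∅.
Off is reachable from Red and violates walk → AX (¬red ∧ walk), so AG fails at Red.
Red ∉ Sat(AG (walk → AX (¬red ∧ walk))).

No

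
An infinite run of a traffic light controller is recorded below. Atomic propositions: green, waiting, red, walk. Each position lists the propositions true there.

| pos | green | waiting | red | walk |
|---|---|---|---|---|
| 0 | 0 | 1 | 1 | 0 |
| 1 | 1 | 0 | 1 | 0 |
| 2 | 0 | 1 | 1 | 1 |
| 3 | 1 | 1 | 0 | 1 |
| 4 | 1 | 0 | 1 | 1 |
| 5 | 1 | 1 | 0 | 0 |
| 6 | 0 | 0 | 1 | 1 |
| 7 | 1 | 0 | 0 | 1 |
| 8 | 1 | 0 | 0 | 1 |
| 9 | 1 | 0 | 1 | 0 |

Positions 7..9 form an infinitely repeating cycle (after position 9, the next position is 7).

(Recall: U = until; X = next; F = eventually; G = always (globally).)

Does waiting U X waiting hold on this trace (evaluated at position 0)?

Walking from position 0: X waiting first holds at position 1, and waiting holds at every earlier position along the way, so waiting U X waiting holds.

Holds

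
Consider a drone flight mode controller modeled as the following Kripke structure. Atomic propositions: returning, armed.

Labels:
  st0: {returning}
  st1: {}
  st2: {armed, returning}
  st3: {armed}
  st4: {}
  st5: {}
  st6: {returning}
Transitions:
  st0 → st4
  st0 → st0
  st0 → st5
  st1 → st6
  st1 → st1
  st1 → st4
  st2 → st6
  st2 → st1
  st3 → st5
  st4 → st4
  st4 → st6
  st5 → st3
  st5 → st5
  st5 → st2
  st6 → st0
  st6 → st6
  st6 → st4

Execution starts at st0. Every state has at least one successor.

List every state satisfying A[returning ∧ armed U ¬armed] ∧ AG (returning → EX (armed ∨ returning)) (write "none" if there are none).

{st0, st1, st2, st4, st5, st6}

States satisfying returning ∧ armed: {st2}.
States satisfying ¬armed: {st0, st1, st4, st5, st6}.
States satisfying A[returning ∧ armed U ¬armed]: {st0, st1, st2, st4, st5, st6}.
States satisfying returning → EX (armed ∨ returning): {st0, st1, st2, st3, st4, st5, st6}.
States satisfying AG (returning → EX (armed ∨ returning)): {st0, st1, st2, st3, st4, st5, st6}.
States satisfying A[returning ∧ armed U ¬armed] ∧ AG (returning → EX (armed ∨ returning)): {st0, st1, st2, st4, st5, st6}.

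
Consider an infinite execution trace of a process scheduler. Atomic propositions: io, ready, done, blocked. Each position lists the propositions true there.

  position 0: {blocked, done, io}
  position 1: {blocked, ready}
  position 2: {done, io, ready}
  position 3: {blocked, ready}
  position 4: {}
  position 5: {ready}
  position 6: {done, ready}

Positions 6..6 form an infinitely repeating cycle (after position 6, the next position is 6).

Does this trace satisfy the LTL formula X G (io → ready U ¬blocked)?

Holds

The position after 0 is 1; G (io → ready U ¬blocked) is true there.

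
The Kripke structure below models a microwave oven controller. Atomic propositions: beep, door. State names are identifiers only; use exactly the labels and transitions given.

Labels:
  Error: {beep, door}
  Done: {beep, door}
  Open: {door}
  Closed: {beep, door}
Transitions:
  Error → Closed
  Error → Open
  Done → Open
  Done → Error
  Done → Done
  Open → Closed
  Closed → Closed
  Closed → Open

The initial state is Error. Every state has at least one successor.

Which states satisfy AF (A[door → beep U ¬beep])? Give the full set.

States satisfying A[door → beep U ¬beep]: {Open}.
States satisfying AF (A[door → beep U ¬beep]): {Open}.

{Open}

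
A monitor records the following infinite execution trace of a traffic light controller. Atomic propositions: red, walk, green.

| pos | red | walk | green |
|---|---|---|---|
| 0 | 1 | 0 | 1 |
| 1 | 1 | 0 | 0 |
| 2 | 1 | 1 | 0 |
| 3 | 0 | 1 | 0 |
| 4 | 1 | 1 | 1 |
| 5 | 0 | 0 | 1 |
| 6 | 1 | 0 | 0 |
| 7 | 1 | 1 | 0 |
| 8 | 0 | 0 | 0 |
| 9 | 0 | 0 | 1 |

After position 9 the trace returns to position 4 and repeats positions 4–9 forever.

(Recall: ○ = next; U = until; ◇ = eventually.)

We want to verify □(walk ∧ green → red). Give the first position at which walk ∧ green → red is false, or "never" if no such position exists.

walk ∧ green → red holds at every position 0..9, and those are all the positions the trace ever visits, so the invariant □(walk ∧ green → red) is never violated.

never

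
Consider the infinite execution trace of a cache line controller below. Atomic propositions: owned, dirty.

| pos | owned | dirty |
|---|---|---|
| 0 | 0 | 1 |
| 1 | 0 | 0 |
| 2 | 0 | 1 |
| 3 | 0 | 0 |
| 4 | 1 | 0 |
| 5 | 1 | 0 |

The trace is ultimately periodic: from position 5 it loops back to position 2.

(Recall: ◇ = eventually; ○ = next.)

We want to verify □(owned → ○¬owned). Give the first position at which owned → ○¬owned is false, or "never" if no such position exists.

Check owned → ○¬owned at each position in order: 0 ✓, 1 ✓, 2 ✓, 3 ✓.
At position 4 the labels are {owned} and the next position 5 has {owned}, so owned → ○¬owned is false there. This is the first violation.

4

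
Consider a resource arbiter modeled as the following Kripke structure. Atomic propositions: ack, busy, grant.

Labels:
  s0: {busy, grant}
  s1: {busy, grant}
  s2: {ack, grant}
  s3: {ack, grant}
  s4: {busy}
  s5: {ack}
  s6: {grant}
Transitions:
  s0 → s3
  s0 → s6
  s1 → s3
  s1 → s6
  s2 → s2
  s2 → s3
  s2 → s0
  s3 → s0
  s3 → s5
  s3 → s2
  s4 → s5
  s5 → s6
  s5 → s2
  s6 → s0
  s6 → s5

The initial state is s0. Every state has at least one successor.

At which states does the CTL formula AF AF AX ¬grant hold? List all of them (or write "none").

{s4}

States satisfying AF AX ¬grant: {s4}.
States satisfying AF AF AX ¬grant: {s4}.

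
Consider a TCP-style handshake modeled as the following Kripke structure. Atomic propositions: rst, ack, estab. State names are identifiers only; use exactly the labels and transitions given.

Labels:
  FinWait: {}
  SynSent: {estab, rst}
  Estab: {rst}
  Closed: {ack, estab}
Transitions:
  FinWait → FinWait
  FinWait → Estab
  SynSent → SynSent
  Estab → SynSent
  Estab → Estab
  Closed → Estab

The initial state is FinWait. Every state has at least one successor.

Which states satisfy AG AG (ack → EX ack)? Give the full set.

{FinWait, SynSent, Estab}

States satisfying AG (ack → EX ack): {FinWait, SynSent, Estab}.
States satisfying AG AG (ack → EX ack): {FinWait, SynSent, Estab}.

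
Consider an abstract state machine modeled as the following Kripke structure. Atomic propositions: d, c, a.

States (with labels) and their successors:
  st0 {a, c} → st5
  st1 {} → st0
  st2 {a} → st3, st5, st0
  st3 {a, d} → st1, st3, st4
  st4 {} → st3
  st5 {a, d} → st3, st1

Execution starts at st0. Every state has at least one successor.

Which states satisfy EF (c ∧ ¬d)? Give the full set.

States satisfying c ∧ ¬d: {st0}.
States satisfying EF (c ∧ ¬d): {st0, st1, st2, st3, st4, st5}.

{st0, st1, st2, st3, st4, st5}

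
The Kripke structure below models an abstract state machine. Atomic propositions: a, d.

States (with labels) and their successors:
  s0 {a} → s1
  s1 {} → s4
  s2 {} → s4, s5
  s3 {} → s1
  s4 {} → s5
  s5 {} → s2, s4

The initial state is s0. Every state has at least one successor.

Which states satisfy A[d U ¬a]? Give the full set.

States satisfying d: ∅.
States satisfying ¬a: {s1, s2, s3, s4, s5}.
States satisfying A[d U ¬a]: {s1, s2, s3, s4, s5}.

{s1, s2, s3, s4, s5}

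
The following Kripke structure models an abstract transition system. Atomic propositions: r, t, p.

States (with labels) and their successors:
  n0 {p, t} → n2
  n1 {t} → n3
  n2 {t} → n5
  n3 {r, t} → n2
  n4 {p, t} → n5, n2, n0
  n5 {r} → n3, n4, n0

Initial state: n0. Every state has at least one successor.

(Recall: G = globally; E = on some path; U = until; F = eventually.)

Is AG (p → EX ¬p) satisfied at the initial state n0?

States satisfying p → EX ¬p: {n0, n1, n2, n3, n4, n5}.
States satisfying AG (p → EX ¬p): {n0, n1, n2, n3, n4, n5}.
Every state reachable from n0 satisfies p → EX ¬p.
n0 ∈ Sat(AG (p → EX ¬p)).

Satisfied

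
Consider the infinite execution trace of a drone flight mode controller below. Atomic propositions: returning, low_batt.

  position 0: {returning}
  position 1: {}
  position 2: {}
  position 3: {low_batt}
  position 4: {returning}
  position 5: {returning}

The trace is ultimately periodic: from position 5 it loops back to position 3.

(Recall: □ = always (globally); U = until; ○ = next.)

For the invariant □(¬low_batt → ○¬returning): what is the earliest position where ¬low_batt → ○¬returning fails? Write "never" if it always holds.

4

Check ¬low_batt → ○¬returning at each position in order: 0 ✓, 1 ✓, 2 ✓, 3 ✓.
At position 4 the labels are {returning} and the next position 5 has {returning}, so ¬low_batt → ○¬returning is false there. This is the first violation.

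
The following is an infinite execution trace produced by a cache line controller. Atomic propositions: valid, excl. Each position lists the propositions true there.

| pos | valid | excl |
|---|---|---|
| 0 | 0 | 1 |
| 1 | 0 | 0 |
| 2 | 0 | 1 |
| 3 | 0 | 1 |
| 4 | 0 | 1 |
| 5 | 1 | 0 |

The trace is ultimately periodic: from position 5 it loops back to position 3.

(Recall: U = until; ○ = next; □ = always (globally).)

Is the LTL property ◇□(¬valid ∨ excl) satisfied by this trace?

Violated

□(¬valid ∨ excl) is false at every position 0..5, so it never becomes true and ◇□(¬valid ∨ excl) fails.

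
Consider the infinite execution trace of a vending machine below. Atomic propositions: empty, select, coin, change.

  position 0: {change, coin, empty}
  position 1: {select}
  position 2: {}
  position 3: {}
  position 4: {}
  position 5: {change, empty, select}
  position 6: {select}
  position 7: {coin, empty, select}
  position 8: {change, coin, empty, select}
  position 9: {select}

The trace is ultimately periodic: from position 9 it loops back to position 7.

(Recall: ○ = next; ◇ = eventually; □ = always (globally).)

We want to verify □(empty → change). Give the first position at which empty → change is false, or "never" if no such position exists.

7

Check empty → change at each position in order: 0 ✓, 1 ✓, 2 ✓, 3 ✓, 4 ✓, 5 ✓, 6 ✓.
At position 7 the labels are {coin, empty, select}, so empty → change is false there. This is the first violation.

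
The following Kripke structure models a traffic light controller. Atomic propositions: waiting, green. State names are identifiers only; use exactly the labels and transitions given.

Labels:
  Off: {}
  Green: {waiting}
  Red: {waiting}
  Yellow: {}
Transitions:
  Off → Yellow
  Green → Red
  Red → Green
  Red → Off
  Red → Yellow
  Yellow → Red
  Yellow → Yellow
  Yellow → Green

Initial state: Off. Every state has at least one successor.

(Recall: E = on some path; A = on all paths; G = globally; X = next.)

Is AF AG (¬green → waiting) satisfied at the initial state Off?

States satisfying AG (¬green → waiting): ∅.
States satisfying AF AG (¬green → waiting): ∅.
There is a path from Off along which AG (¬green → waiting) never holds.
Off ∉ Sat(AF AG (¬green → waiting)).

No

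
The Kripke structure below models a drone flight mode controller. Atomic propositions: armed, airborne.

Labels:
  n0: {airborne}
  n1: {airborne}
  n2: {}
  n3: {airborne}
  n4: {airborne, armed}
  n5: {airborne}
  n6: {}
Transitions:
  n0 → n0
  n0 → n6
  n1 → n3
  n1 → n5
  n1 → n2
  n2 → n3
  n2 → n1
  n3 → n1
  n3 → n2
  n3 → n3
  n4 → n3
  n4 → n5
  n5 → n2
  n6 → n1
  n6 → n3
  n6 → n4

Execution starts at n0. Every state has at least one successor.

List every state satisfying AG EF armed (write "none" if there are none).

none

States satisfying EF armed: {n0, n4, n6}.
States satisfying AG EF armed: ∅.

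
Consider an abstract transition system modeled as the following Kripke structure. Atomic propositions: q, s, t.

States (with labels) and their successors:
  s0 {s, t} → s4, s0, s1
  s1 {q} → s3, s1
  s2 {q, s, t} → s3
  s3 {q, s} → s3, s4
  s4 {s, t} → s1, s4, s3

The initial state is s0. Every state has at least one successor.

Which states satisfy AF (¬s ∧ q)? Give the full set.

{s1}

States satisfying ¬s ∧ q: {s1}.
States satisfying AF (¬s ∧ q): {s1}.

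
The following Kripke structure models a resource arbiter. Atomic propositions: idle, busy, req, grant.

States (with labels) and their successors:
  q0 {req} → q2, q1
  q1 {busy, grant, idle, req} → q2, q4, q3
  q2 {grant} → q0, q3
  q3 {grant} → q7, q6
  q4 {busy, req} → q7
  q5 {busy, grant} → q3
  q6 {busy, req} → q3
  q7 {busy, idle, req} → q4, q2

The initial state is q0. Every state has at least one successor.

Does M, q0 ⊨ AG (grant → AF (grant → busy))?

Yes

States satisfying grant → AF (grant → busy): {q0, q1, q2, q3, q4, q5, q6, q7}.
States satisfying AG (grant → AF (grant → busy)): {q0, q1, q2, q3, q4, q5, q6, q7}.
Every state reachable from q0 satisfies grant → AF (grant → busy).
q0 ∈ Sat(AG (grant → AF (grant → busy))).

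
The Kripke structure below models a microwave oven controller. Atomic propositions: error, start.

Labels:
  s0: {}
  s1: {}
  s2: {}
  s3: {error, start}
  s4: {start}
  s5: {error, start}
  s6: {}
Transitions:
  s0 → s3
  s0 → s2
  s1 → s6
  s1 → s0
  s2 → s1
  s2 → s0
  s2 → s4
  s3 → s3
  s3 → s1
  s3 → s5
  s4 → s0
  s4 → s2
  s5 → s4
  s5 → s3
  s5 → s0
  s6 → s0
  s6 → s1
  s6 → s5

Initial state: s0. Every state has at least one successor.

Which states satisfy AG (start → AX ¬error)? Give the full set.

none

States satisfying start → AX ¬error: {s0, s1, s2, s4, s6}.
States satisfying AG (start → AX ¬error): ∅.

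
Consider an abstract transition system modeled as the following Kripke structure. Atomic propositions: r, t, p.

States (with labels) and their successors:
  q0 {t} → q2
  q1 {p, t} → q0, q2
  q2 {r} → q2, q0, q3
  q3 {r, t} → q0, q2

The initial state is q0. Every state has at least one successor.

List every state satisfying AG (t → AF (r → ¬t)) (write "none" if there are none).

States satisfying t → AF (r → ¬t): {q0, q1, q2, q3}.
States satisfying AG (t → AF (r → ¬t)): {q0, q1, q2, q3}.

{q0, q1, q2, q3}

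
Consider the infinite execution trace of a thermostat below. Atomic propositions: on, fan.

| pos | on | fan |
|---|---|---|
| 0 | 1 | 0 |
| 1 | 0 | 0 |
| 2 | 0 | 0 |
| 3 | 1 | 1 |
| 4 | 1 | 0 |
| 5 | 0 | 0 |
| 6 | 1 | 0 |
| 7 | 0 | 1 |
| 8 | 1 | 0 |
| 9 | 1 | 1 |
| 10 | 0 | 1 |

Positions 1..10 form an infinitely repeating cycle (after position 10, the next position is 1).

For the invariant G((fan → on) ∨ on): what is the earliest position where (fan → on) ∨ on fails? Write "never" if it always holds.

Check (fan → on) ∨ on at each position in order: 0 ✓, 1 ✓, 2 ✓, 3 ✓, 4 ✓, 5 ✓, 6 ✓.
At position 7 the labels are {fan}, so (fan → on) ∨ on is false there. This is the first violation.

7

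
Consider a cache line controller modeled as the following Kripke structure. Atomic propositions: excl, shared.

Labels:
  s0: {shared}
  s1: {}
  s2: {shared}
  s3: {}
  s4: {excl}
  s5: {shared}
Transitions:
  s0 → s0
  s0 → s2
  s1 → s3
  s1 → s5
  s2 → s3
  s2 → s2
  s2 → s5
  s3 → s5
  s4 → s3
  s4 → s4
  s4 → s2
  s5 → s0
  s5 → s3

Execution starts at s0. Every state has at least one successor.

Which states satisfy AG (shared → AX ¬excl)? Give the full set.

{s0, s1, s2, s3, s4, s5}

States satisfying shared → AX ¬excl: {s0, s1, s2, s3, s4, s5}.
States satisfying AG (shared → AX ¬excl): {s0, s1, s2, s3, s4, s5}.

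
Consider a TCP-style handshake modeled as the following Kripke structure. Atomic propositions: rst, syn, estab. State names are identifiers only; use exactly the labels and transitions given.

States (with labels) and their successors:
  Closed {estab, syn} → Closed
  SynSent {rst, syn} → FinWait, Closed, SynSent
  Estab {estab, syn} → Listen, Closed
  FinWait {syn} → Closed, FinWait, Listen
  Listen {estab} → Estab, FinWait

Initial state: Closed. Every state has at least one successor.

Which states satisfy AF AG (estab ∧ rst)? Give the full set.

none

States satisfying AG (estab ∧ rst): ∅.
States satisfying AF AG (estab ∧ rst): ∅.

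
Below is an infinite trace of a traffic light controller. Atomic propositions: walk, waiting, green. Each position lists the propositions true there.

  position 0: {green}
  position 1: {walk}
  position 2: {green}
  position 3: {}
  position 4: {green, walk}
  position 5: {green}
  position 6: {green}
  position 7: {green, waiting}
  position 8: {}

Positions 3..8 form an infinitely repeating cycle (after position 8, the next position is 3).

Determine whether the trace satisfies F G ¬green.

G ¬green is false at every position 0..8, so it never becomes true and F G ¬green fails.

Violated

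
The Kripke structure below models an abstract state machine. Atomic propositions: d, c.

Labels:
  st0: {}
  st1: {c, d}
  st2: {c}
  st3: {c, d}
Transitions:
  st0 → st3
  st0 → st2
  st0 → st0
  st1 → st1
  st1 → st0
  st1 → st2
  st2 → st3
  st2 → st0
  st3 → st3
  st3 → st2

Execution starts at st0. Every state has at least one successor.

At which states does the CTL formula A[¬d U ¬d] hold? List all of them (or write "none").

States satisfying ¬d: {st0, st2}.
States satisfying A[¬d U ¬d]: {st0, st2}.

{st0, st2}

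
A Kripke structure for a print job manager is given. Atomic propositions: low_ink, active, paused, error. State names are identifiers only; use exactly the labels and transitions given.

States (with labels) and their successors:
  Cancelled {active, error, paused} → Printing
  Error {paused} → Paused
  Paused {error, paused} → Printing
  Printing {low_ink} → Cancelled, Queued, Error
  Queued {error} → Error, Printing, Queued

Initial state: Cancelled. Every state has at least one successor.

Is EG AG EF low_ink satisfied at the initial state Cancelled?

States satisfying AG EF low_ink: {Cancelled, Error, Paused, Printing, Queued}.
States satisfying EG AG EF low_ink: {Cancelled, Error, Paused, Printing, Queued}.
Cancelled ∈ Sat(EG AG EF low_ink).

Yes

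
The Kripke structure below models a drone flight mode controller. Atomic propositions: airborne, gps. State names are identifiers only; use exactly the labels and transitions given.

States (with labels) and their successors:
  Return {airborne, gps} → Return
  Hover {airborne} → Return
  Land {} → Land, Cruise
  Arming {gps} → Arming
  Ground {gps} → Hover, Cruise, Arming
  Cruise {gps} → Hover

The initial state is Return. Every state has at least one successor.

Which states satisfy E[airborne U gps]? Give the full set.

{Return, Hover, Arming, Ground, Cruise}

States satisfying airborne: {Return, Hover}.
States satisfying gps: {Return, Arming, Ground, Cruise}.
States satisfying E[airborne U gps]: {Return, Hover, Arming, Ground, Cruise}.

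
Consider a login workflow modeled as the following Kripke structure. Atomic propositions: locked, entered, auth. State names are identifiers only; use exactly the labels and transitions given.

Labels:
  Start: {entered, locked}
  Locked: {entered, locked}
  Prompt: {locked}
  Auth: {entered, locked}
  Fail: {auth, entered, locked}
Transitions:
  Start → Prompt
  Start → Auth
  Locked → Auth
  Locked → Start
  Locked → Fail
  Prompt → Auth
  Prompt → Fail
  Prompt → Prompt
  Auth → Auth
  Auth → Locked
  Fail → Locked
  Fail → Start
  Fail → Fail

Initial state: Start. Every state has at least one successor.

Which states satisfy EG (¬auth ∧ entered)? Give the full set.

{Start, Locked, Auth}

States satisfying ¬auth ∧ entered: {Start, Locked, Auth}.
States satisfying EG (¬auth ∧ entered): {Start, Locked, Auth}.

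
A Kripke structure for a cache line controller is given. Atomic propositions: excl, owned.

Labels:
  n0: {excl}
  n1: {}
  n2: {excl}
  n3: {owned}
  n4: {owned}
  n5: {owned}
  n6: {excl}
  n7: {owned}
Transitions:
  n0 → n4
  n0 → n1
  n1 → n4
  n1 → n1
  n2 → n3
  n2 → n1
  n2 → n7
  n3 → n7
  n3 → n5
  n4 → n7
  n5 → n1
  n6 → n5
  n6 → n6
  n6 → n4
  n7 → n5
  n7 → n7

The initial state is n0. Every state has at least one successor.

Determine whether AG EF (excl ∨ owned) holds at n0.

Satisfied

States satisfying EF (excl ∨ owned): {n0, n1, n2, n3, n4, n5, n6, n7}.
States satisfying AG EF (excl ∨ owned): {n0, n1, n2, n3, n4, n5, n6, n7}.
Every state reachable from n0 satisfies EF (excl ∨ owned).
n0 ∈ Sat(AG EF (excl ∨ owned)).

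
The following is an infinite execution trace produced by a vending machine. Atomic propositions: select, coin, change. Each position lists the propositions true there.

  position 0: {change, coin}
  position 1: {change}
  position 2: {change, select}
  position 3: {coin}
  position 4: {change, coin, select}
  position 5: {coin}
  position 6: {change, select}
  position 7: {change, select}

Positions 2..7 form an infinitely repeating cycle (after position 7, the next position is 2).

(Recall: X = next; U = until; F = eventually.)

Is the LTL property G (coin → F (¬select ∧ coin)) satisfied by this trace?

Holds

coin → F (¬select ∧ coin) holds at every position 0..7, and those are all positions ever visited, so G (coin → F (¬select ∧ coin)) holds.
Positions where coin holds: 0, 3, 4, 5.
Check F (¬select ∧ coin) at each: 0→ok, 3→ok, 4→ok, 5→ok.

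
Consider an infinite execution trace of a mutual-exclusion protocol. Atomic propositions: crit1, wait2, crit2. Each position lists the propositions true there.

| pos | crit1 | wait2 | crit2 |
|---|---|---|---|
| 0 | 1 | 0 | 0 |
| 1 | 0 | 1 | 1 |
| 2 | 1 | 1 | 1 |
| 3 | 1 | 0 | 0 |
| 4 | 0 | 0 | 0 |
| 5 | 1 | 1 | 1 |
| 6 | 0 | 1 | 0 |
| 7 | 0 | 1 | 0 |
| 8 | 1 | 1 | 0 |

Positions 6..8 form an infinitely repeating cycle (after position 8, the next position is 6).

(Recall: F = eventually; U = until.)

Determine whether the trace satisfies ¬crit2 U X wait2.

Walking from position 0: X wait2 first holds at position 0, and ¬crit2 holds at every earlier position along the way, so ¬crit2 U X wait2 holds.

Satisfied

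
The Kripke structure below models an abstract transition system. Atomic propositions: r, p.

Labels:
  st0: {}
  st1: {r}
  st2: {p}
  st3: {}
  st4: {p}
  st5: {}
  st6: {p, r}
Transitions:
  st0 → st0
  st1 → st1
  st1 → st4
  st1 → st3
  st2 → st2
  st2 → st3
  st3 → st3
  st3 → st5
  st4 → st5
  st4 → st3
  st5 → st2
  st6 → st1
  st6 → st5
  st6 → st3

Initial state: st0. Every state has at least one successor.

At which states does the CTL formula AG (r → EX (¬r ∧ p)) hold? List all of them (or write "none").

{st0, st1, st2, st3, st4, st5}

States satisfying r → EX (¬r ∧ p): {st0, st1, st2, st3, st4, st5}.
States satisfying AG (r → EX (¬r ∧ p)): {st0, st1, st2, st3, st4, st5}.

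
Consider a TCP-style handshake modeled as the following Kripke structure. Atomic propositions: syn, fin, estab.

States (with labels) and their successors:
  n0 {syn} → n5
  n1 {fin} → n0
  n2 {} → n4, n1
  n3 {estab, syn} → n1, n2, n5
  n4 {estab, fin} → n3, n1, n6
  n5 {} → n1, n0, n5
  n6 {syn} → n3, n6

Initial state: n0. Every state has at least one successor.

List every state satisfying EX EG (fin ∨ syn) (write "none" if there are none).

{n2, n4, n6}

States satisfying EG (fin ∨ syn): {n4, n6}.
States satisfying EX EG (fin ∨ syn): {n2, n4, n6}.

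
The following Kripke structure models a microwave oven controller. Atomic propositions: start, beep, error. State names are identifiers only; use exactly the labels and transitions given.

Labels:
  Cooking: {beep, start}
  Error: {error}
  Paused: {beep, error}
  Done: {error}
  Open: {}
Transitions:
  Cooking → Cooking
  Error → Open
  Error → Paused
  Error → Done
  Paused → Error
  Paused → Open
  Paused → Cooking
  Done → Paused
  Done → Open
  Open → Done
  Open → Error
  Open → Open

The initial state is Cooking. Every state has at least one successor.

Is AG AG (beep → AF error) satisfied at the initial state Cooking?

States satisfying AG (beep → AF error): ∅.
States satisfying AG AG (beep → AF error): ∅.
Cooking is reachable from Cooking and violates AG (beep → AF error), so AG fails at Cooking.
Cooking ∉ Sat(AG AG (beep → AF error)).

Violated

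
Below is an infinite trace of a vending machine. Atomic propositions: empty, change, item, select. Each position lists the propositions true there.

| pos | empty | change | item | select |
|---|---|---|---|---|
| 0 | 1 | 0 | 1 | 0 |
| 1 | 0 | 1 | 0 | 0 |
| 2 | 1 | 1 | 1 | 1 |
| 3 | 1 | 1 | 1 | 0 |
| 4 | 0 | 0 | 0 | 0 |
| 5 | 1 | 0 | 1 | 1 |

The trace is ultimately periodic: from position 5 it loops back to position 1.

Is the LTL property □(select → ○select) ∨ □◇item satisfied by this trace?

Yes

select → ○select must hold at every position from 0 onward. It fails at position 2, so □(select → ○select) is false.
Positions where select holds: 2, 5.
Check ○select at each: 2→fails, 5→fails.
◇item holds at every position 0..5, and those are all positions ever visited, so □◇item holds.
At position 0: □(select → ○select) is false; □◇item is true; so □(select → ○select) ∨ □◇item is true.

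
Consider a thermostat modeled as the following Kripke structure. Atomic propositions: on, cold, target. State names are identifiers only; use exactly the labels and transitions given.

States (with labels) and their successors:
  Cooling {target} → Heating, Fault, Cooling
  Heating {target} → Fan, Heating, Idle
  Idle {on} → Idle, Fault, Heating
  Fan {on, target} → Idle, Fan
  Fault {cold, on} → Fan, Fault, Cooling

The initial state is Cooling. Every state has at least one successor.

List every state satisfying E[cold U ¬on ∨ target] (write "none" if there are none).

{Cooling, Heating, Fan, Fault}

States satisfying cold: {Fault}.
States satisfying ¬on ∨ target: {Cooling, Heating, Fan}.
States satisfying E[cold U ¬on ∨ target]: {Cooling, Heating, Fan, Fault}.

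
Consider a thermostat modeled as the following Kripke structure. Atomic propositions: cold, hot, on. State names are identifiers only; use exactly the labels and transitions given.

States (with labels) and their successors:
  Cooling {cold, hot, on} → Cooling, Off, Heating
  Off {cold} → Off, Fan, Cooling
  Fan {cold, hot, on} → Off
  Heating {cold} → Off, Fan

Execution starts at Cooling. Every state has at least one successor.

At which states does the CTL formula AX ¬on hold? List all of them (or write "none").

{Fan}

States satisfying ¬on: {Off, Heating}.
States satisfying AX ¬on: {Fan}.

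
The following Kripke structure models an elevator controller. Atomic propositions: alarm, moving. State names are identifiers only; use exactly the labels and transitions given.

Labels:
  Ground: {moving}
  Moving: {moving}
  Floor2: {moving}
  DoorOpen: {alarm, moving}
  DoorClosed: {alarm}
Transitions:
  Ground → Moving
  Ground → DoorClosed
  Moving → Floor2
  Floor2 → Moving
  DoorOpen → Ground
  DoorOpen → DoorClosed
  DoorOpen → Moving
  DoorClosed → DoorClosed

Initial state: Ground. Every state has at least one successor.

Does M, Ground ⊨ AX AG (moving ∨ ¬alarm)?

No

States satisfying AG (moving ∨ ¬alarm): {Moving, Floor2}.
States satisfying AX AG (moving ∨ ¬alarm): {Moving, Floor2}.
Ground ∉ Sat(AX AG (moving ∨ ¬alarm)).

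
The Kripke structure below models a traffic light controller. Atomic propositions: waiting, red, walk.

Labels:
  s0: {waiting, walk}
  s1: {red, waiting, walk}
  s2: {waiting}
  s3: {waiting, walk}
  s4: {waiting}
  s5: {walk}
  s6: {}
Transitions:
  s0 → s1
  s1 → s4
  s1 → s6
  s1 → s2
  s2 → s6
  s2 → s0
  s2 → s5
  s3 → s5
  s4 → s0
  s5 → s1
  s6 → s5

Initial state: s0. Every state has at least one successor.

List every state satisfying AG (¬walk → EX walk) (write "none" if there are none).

{s0, s1, s2, s3, s4, s5, s6}

States satisfying ¬walk → EX walk: {s0, s1, s2, s3, s4, s5, s6}.
States satisfying AG (¬walk → EX walk): {s0, s1, s2, s3, s4, s5, s6}.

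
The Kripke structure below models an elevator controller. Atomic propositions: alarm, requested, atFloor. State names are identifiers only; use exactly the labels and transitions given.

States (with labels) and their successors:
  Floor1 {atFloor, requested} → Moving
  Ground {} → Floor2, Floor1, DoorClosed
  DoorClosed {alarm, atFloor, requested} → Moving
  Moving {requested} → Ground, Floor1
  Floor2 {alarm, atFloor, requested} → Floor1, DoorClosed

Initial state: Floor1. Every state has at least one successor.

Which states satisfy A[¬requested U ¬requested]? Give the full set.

States satisfying ¬requested: {Ground}.
States satisfying A[¬requested U ¬requested]: {Ground}.

{Ground}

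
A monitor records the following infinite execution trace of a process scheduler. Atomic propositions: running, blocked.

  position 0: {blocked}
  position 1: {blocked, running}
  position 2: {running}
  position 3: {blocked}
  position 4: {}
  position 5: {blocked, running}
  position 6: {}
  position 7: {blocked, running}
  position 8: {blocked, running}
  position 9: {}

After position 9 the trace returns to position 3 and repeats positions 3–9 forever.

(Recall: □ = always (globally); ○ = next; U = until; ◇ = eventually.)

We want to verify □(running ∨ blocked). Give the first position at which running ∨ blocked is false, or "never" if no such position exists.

Check running ∨ blocked at each position in order: 0 ✓, 1 ✓, 2 ✓, 3 ✓.
At position 4 the labels are {}, so running ∨ blocked is false there. This is the first violation.

4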